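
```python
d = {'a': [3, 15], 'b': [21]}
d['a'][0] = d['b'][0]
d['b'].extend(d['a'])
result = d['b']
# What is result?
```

After line 1: d = {'a': [3, 15], 'b': [21]}
After line 2 (a[0] = b[0] = 21): d = {'a': [21, 15], 'b': [21]}
After line 3 (b.extend(a) appends [21, 15]): d = {'a': [21, 15], 'b': [21, 21, 15]}
After line 4: result = d['b'] = [21, 21, 15]

[21, 21, 15]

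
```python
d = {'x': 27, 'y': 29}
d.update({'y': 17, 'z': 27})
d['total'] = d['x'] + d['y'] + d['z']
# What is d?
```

After line 1: d = {'x': 27, 'y': 29}
After line 2 (y overwritten, z added): d = {'x': 27, 'y': 17, 'z': 27}
After line 3 (total = 27 + 17 + 27 = 71): d = {'x': 27, 'y': 17, 'z': 27, 'total': 71}

{'x': 27, 'y': 17, 'z': 27, 'total': 71}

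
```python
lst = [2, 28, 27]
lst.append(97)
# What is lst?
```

[2, 28, 27, 97]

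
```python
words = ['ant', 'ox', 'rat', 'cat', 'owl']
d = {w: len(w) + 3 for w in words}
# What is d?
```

{'ant': 6, 'ox': 5, 'rat': 6, 'cat': 6, 'owl': 6}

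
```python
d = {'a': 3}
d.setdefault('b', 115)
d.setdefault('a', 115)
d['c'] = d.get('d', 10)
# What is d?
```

After line 1: d = {'a': 3}
After line 2 (setdefault adds 'b'=115): d = {'a': 3, 'b': 115}
After line 3 (setdefault 'a' no-op, already exists): d = {'a': 3, 'b': 115}
After line 4 (get('d', 10) returns default since 'd' not in d): d = {'a': 3, 'b': 115, 'c': 10}

{'a': 3, 'b': 115, 'c': 10}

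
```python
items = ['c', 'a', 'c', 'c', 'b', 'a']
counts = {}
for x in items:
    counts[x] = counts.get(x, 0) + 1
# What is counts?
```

Initial: counts = {}, items = ['c', 'a', 'c', 'c', 'b', 'a']
See 'c': counts = {'c': 1}
See 'a': counts = {'c': 1, 'a': 1}
See 'c': counts = {'c': 2, 'a': 1}
See 'c': counts = {'c': 3, 'a': 1}
See 'b': counts = {'c': 3, 'a': 1, 'b': 1}
See 'a': counts = {'c': 3, 'a': 2, 'b': 1}

{'c': 3, 'a': 2, 'b': 1}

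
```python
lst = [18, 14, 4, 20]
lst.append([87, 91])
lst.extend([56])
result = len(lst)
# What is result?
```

After line 1: lst = [18, 14, 4, 20]
After line 2 (append adds [87, 91] as single element): lst = [18, 14, 4, 20, [87, 91]]
After line 3 (extend unpacks [56], adds 56): lst = [18, 14, 4, 20, [87, 91], 56]
After line 4: result = len(lst) = 6

6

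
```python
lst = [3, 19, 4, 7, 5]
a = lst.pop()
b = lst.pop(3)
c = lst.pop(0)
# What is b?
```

After line 1: lst = [3, 19, 4, 7, 5]
After line 2 (pop() -> a = 5): lst = [3, 19, 4, 7]
After line 3 (pop(3) -> b = 7): lst = [3, 19, 4]
After line 4 (pop(0) -> c = 3): lst = [19, 4]

7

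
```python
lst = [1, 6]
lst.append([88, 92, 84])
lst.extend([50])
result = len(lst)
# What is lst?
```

After line 1: lst = [1, 6]
After line 2 (append adds [88, 92, 84] as single element): lst = [1, 6, [88, 92, 84]]
After line 3 (extend unpacks [50], adds 50): lst = [1, 6, [88, 92, 84], 50]
After line 4: result = len(lst) = 4

[1, 6, [88, 92, 84], 50]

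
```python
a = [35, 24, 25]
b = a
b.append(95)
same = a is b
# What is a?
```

After line 1: a = [35, 24, 25]
After line 2 (b = a is an alias, same object): a = [35, 24, 25], b = [35, 24, 25]
After line 3 (b.append mutates the shared list): a = [35, 24, 25, 95], b = [35, 24, 25, 95]
After line 4 (same = a is b; same object -> True): same = True

[35, 24, 25, 95]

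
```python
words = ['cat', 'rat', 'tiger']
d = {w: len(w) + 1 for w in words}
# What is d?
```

{'cat': 4, 'rat': 4, 'tiger': 6}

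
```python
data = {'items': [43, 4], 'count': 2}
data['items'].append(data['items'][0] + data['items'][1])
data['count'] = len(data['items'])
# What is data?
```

After line 1: data = {'items': [43, 4], 'count': 2}
After line 2 (append 43 + 4 = 47): data = {'items': [43, 4, 47], 'count': 2}
After line 3 (count = len(items) = 3): data = {'items': [43, 4, 47], 'count': 3}

{'items': [43, 4, 47], 'count': 3}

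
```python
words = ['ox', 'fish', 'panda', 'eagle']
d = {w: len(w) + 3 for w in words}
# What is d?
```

{'ox': 5, 'fish': 7, 'panda': 8, 'eagle': 8}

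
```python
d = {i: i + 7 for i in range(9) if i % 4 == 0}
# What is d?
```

{0: 7, 4: 11, 8: 15}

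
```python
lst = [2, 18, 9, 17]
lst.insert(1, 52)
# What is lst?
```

[2, 52, 18, 9, 17]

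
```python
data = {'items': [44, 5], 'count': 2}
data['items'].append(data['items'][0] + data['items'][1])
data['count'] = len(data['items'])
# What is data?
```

After line 1: data = {'items': [44, 5], 'count': 2}
After line 2 (append 44 + 5 = 49): data = {'items': [44, 5, 49], 'count': 2}
After line 3 (count = len(items) = 3): data = {'items': [44, 5, 49], 'count': 3}

{'items': [44, 5, 49], 'count': 3}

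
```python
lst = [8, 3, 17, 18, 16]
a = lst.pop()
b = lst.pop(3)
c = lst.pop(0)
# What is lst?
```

After line 1: lst = [8, 3, 17, 18, 16]
After line 2 (pop() -> a = 16): lst = [8, 3, 17, 18]
After line 3 (pop(3) -> b = 18): lst = [8, 3, 17]
After line 4 (pop(0) -> c = 8): lst = [3, 17]

[3, 17]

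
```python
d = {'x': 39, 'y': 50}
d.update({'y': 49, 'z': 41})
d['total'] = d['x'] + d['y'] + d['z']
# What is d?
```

After line 1: d = {'x': 39, 'y': 50}
After line 2 (y overwritten, z added): d = {'x': 39, 'y': 49, 'z': 41}
After line 3 (total = 39 + 49 + 41 = 129): d = {'x': 39, 'y': 49, 'z': 41, 'total': 129}

{'x': 39, 'y': 49, 'z': 41, 'total': 129}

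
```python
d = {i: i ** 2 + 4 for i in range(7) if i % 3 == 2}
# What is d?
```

{2: 8, 5: 29}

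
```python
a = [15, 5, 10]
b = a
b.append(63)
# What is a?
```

After line 1: a = [15, 5, 10]
After line 2 (b = a is an alias, same object): a = [15, 5, 10], b = [15, 5, 10]
After line 3 (b.append mutates the shared list): a = [15, 5, 10, 63], b = [15, 5, 10, 63]

[15, 5, 10, 63]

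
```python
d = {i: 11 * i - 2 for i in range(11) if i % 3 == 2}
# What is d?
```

{2: 20, 5: 53, 8: 86}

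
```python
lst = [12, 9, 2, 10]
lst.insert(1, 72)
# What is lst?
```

[12, 72, 9, 2, 10]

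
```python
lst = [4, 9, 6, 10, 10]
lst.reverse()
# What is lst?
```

[10, 10, 6, 9, 4]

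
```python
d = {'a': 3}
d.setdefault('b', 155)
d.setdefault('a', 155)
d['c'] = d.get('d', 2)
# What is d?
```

After line 1: d = {'a': 3}
After line 2 (setdefault adds 'b'=155): d = {'a': 3, 'b': 155}
After line 3 (setdefault 'a' no-op, already exists): d = {'a': 3, 'b': 155}
After line 4 (get('d', 2) returns default since 'd' not in d): d = {'a': 3, 'b': 155, 'c': 2}

{'a': 3, 'b': 155, 'c': 2}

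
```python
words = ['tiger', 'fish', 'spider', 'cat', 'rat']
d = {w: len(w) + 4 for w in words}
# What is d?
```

{'tiger': 9, 'fish': 8, 'spider': 10, 'cat': 7, 'rat': 7}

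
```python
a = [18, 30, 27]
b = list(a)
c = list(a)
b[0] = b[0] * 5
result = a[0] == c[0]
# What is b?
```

After line 1: a = [18, 30, 27]
After line 2 (b = list(a), copy): a = [18, 30, 27], b = [18, 30, 27]
After line 3 (c = list(a) is a copy, new object): c = [18, 30, 27]
After line 4 (b[0] = 18 * 5 = 90; only b mutates (copy)): a = [18, 30, 27], b = [90, 30, 27], c = [18, 30, 27]
After line 5 (a[0] = 18, c[0] = 18; result = True)

[90, 30, 27]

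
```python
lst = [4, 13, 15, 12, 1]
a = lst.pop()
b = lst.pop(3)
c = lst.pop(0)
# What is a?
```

After line 1: lst = [4, 13, 15, 12, 1]
After line 2 (pop() -> a = 1): lst = [4, 13, 15, 12]
After line 3 (pop(3) -> b = 12): lst = [4, 13, 15]
After line 4 (pop(0) -> c = 4): lst = [13, 15]

1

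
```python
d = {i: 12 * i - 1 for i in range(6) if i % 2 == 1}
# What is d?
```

{1: 11, 3: 35, 5: 59}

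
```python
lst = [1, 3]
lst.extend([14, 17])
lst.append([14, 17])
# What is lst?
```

After line 1: lst = [1, 3]
After line 2 (extend unpacks [14, 17]): lst = [1, 3, 14, 17]
After line 3 (append adds [14, 17] as single element): lst = [1, 3, 14, 17, [14, 17]]

[1, 3, 14, 17, [14, 17]]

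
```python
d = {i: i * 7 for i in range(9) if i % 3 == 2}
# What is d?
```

{2: 14, 5: 35, 8: 56}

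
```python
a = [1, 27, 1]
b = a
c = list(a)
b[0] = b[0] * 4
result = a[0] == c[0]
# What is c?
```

After line 1: a = [1, 27, 1]
After line 2 (b = a, alias): a = [1, 27, 1], b = [1, 27, 1]
After line 3 (c = list(a) is a copy, new object): c = [1, 27, 1]
After line 4 (b[0] = 1 * 4 = 4; mutates shared a/b): a = b = [4, 27, 1], c = [1, 27, 1]
After line 5 (a[0] = 4, c[0] = 1; result = False)

[1, 27, 1]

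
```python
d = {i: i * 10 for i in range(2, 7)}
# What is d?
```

{2: 20, 3: 30, 4: 40, 5: 50, 6: 60}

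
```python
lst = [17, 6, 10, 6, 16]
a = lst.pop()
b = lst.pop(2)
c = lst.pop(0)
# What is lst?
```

After line 1: lst = [17, 6, 10, 6, 16]
After line 2 (pop() -> a = 16): lst = [17, 6, 10, 6]
After line 3 (pop(2) -> b = 10): lst = [17, 6, 6]
After line 4 (pop(0) -> c = 17): lst = [6, 6]

[6, 6]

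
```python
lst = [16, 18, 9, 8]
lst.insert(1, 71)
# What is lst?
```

[16, 71, 18, 9, 8]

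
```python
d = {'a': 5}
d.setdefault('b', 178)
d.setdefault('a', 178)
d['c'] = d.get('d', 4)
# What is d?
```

After line 1: d = {'a': 5}
After line 2 (setdefault adds 'b'=178): d = {'a': 5, 'b': 178}
After line 3 (setdefault 'a' no-op, already exists): d = {'a': 5, 'b': 178}
After line 4 (get('d', 4) returns default since 'd' not in d): d = {'a': 5, 'b': 178, 'c': 4}

{'a': 5, 'b': 178, 'c': 4}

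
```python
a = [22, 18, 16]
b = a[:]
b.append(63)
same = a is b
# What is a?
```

After line 1: a = [22, 18, 16]
After line 2 (b = a[:] is a shallow copy, new object): a = [22, 18, 16], b = [22, 18, 16]
After line 3 (append only mutates b): a = [22, 18, 16], b = [22, 18, 16, 63]
After line 4 (same = a is b; different objects -> False): same = False

[22, 18, 16]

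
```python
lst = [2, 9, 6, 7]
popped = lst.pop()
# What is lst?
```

[2, 9, 6]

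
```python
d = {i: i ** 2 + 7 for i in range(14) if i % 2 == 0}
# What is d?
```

{0: 7, 2: 11, 4: 23, 6: 43, 8: 71, 10: 107, 12: 151}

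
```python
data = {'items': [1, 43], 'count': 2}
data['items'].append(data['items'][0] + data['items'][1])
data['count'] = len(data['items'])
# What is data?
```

After line 1: data = {'items': [1, 43], 'count': 2}
After line 2 (append 1 + 43 = 44): data = {'items': [1, 43, 44], 'count': 2}
After line 3 (count = len(items) = 3): data = {'items': [1, 43, 44], 'count': 3}

{'items': [1, 43, 44], 'count': 3}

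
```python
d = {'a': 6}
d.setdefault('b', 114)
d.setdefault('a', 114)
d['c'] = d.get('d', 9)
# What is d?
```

After line 1: d = {'a': 6}
After line 2 (setdefault adds 'b'=114): d = {'a': 6, 'b': 114}
After line 3 (setdefault 'a' no-op, already exists): d = {'a': 6, 'b': 114}
After line 4 (get('d', 9) returns default since 'd' not in d): d = {'a': 6, 'b': 114, 'c': 9}

{'a': 6, 'b': 114, 'c': 9}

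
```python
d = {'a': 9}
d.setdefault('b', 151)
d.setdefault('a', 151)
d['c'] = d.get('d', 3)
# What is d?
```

After line 1: d = {'a': 9}
After line 2 (setdefault adds 'b'=151): d = {'a': 9, 'b': 151}
After line 3 (setdefault 'a' no-op, already exists): d = {'a': 9, 'b': 151}
After line 4 (get('d', 3) returns default since 'd' not in d): d = {'a': 9, 'b': 151, 'c': 3}

{'a': 9, 'b': 151, 'c': 3}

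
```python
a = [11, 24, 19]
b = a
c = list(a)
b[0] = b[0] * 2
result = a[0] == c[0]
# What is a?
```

After line 1: a = [11, 24, 19]
After line 2 (b = a, alias): a = [11, 24, 19], b = [11, 24, 19]
After line 3 (c = list(a) is a copy, new object): c = [11, 24, 19]
After line 4 (b[0] = 11 * 2 = 22; mutates shared a/b): a = b = [22, 24, 19], c = [11, 24, 19]
After line 5 (a[0] = 22, c[0] = 11; result = False)

[22, 24, 19]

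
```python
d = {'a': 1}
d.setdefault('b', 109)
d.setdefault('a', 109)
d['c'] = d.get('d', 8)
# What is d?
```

After line 1: d = {'a': 1}
After line 2 (setdefault adds 'b'=109): d = {'a': 1, 'b': 109}
After line 3 (setdefault 'a' no-op, already exists): d = {'a': 1, 'b': 109}
After line 4 (get('d', 8) returns default since 'd' not in d): d = {'a': 1, 'b': 109, 'c': 8}

{'a': 1, 'b': 109, 'c': 8}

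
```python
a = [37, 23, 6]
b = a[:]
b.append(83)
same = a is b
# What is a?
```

After line 1: a = [37, 23, 6]
After line 2 (b = a[:] is a shallow copy, new object): a = [37, 23, 6], b = [37, 23, 6]
After line 3 (append only mutates b): a = [37, 23, 6], b = [37, 23, 6, 83]
After line 4 (same = a is b; different objects -> False): same = False

[37, 23, 6]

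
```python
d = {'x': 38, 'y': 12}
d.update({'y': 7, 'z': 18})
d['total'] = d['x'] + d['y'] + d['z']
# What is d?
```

After line 1: d = {'x': 38, 'y': 12}
After line 2 (y overwritten, z added): d = {'x': 38, 'y': 7, 'z': 18}
After line 3 (total = 38 + 7 + 18 = 63): d = {'x': 38, 'y': 7, 'z': 18, 'total': 63}

{'x': 38, 'y': 7, 'z': 18, 'total': 63}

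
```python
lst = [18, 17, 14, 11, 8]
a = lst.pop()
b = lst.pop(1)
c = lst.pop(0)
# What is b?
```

After line 1: lst = [18, 17, 14, 11, 8]
After line 2 (pop() -> a = 8): lst = [18, 17, 14, 11]
After line 3 (pop(1) -> b = 17): lst = [18, 14, 11]
After line 4 (pop(0) -> c = 18): lst = [14, 11]

17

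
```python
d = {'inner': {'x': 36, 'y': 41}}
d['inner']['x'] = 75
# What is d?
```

After line 1: d = {'inner': {'x': 36, 'y': 41}}
After line 2 (inner x overwritten): d = {'inner': {'x': 75, 'y': 41}}

{'inner': {'x': 75, 'y': 41}}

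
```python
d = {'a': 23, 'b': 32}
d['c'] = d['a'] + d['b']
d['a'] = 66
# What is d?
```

After line 1: d = {'a': 23, 'b': 32}
After line 2 (d['c'] = 23 + 32): d = {'a': 23, 'b': 32, 'c': 55}
After line 3: d = {'a': 66, 'b': 32, 'c': 55}

{'a': 66, 'b': 32, 'c': 55}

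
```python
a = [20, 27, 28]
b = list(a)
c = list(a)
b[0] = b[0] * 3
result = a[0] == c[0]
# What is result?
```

After line 1: a = [20, 27, 28]
After line 2 (b = list(a), copy): a = [20, 27, 28], b = [20, 27, 28]
After line 3 (c = list(a) is a copy, new object): c = [20, 27, 28]
After line 4 (b[0] = 20 * 3 = 60; only b mutates (copy)): a = [20, 27, 28], b = [60, 27, 28], c = [20, 27, 28]
After line 5 (a[0] = 20, c[0] = 20; result = True)

True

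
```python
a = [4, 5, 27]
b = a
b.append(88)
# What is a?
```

After line 1: a = [4, 5, 27]
After line 2 (b = a is an alias, same object): a = [4, 5, 27], b = [4, 5, 27]
After line 3 (b.append mutates the shared list): a = [4, 5, 27, 88], b = [4, 5, 27, 88]

[4, 5, 27, 88]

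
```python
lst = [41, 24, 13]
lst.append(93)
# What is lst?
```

[41, 24, 13, 93]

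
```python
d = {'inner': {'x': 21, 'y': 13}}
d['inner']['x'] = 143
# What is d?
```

After line 1: d = {'inner': {'x': 21, 'y': 13}}
After line 2 (inner x overwritten): d = {'inner': {'x': 143, 'y': 13}}

{'inner': {'x': 143, 'y': 13}}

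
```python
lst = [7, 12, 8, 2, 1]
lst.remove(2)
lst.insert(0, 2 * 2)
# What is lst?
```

After line 1: lst = [7, 12, 8, 2, 1]
After line 2 (remove first 2): lst = [7, 12, 8, 1]
After line 3 (insert 4 at index 0): lst = [4, 7, 12, 8, 1]

[4, 7, 12, 8, 1]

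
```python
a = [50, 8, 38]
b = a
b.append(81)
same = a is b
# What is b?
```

After line 1: a = [50, 8, 38]
After line 2 (b = a is an alias, same object): a = [50, 8, 38], b = [50, 8, 38]
After line 3 (b.append mutates the shared list): a = [50, 8, 38, 81], b = [50, 8, 38, 81]
After line 4 (same = a is b; same object -> True): same = True

[50, 8, 38, 81]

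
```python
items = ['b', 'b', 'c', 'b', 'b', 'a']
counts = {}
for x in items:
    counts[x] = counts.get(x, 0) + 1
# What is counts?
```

Initial: counts = {}, items = ['b', 'b', 'c', 'b', 'b', 'a']
See 'b': counts = {'b': 1}
See 'b': counts = {'b': 2}
See 'c': counts = {'b': 2, 'c': 1}
See 'b': counts = {'b': 3, 'c': 1}
See 'b': counts = {'b': 4, 'c': 1}
See 'a': counts = {'b': 4, 'c': 1, 'a': 1}

{'b': 4, 'c': 1, 'a': 1}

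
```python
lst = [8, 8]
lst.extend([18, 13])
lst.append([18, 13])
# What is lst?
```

After line 1: lst = [8, 8]
After line 2 (extend unpacks [18, 13]): lst = [8, 8, 18, 13]
After line 3 (append adds [18, 13] as single element): lst = [8, 8, 18, 13, [18, 13]]

[8, 8, 18, 13, [18, 13]]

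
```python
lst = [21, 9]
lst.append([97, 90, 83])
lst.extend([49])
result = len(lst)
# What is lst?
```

After line 1: lst = [21, 9]
After line 2 (append adds [97, 90, 83] as single element): lst = [21, 9, [97, 90, 83]]
After line 3 (extend unpacks [49], adds 49): lst = [21, 9, [97, 90, 83], 49]
After line 4: result = len(lst) = 4

[21, 9, [97, 90, 83], 49]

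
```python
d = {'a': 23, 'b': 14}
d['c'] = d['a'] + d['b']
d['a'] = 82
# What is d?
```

After line 1: d = {'a': 23, 'b': 14}
After line 2 (d['c'] = 23 + 14): d = {'a': 23, 'b': 14, 'c': 37}
After line 3: d = {'a': 82, 'b': 14, 'c': 37}

{'a': 82, 'b': 14, 'c': 37}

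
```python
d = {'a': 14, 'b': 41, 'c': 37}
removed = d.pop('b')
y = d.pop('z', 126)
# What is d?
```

After line 1: d = {'a': 14, 'b': 41, 'c': 37}
After line 2 (pop 'b' returns 41): d = {'a': 14, 'c': 37}, removed = 41
After line 3 (pop 'z' missing, returns default 126): d = {'a': 14, 'c': 37}, y = 126

{'a': 14, 'c': 37}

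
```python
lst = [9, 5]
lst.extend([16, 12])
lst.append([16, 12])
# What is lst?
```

After line 1: lst = [9, 5]
After line 2 (extend unpacks [16, 12]): lst = [9, 5, 16, 12]
After line 3 (append adds [16, 12] as single element): lst = [9, 5, 16, 12, [16, 12]]

[9, 5, 16, 12, [16, 12]]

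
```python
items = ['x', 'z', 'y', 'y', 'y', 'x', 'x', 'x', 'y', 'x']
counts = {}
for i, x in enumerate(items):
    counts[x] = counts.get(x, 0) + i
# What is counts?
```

Initial: counts = {}, items = ['x', 'z', 'y', 'y', 'y', 'x', 'x', 'x', 'y', 'x']
i=0, x='x': counts = {'x': 0}
i=1, x='z': counts = {'x': 0, 'z': 1}
i=2, x='y': counts = {'x': 0, 'z': 1, 'y': 2}
i=3, x='y': counts = {'x': 0, 'z': 1, 'y': 5}
i=4, x='y': counts = {'x': 0, 'z': 1, 'y': 9}
i=5, x='x': counts = {'x': 5, 'z': 1, 'y': 9}
i=6, x='x': counts = {'x': 11, 'z': 1, 'y': 9}
i=7, x='x': counts = {'x': 18, 'z': 1, 'y': 9}
i=8, x='y': counts = {'x': 18, 'z': 1, 'y': 17}
i=9, x='x': counts = {'x': 27, 'z': 1, 'y': 17}

{'x': 27, 'z': 1, 'y': 17}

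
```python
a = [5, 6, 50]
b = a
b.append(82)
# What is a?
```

After line 1: a = [5, 6, 50]
After line 2 (b = a is an alias, same object): a = [5, 6, 50], b = [5, 6, 50]
After line 3 (b.append mutates the shared list): a = [5, 6, 50, 82], b = [5, 6, 50, 82]

[5, 6, 50, 82]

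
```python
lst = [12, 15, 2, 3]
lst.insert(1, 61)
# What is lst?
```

[12, 61, 15, 2, 3]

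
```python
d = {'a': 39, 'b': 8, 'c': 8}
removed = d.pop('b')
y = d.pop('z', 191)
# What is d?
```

After line 1: d = {'a': 39, 'b': 8, 'c': 8}
After line 2 (pop 'b' returns 8): d = {'a': 39, 'c': 8}, removed = 8
After line 3 (pop 'z' missing, returns default 191): d = {'a': 39, 'c': 8}, y = 191

{'a': 39, 'c': 8}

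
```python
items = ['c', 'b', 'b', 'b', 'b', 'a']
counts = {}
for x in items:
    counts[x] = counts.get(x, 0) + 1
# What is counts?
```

Initial: counts = {}, items = ['c', 'b', 'b', 'b', 'b', 'a']
See 'c': counts = {'c': 1}
See 'b': counts = {'c': 1, 'b': 1}
See 'b': counts = {'c': 1, 'b': 2}
See 'b': counts = {'c': 1, 'b': 3}
See 'b': counts = {'c': 1, 'b': 4}
See 'a': counts = {'c': 1, 'b': 4, 'a': 1}

{'c': 1, 'b': 4, 'a': 1}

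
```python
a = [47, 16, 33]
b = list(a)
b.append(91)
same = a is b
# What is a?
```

After line 1: a = [47, 16, 33]
After line 2 (b = list(a) is a shallow copy, new object): a = [47, 16, 33], b = [47, 16, 33]
After line 3 (append only mutates b): a = [47, 16, 33], b = [47, 16, 33, 91]
After line 4 (same = a is b; different objects -> False): same = False

[47, 16, 33]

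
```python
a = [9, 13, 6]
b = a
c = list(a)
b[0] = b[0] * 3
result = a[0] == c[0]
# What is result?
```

After line 1: a = [9, 13, 6]
After line 2 (b = a, alias): a = [9, 13, 6], b = [9, 13, 6]
After line 3 (c = list(a) is a copy, new object): c = [9, 13, 6]
After line 4 (b[0] = 9 * 3 = 27; mutates shared a/b): a = b = [27, 13, 6], c = [9, 13, 6]
After line 5 (a[0] = 27, c[0] = 9; result = False)

False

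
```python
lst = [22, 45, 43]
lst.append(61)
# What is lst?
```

[22, 45, 43, 61]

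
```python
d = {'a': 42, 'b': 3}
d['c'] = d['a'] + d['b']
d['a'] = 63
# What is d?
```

After line 1: d = {'a': 42, 'b': 3}
After line 2 (d['c'] = 42 + 3): d = {'a': 42, 'b': 3, 'c': 45}
After line 3: d = {'a': 63, 'b': 3, 'c': 45}

{'a': 63, 'b': 3, 'c': 45}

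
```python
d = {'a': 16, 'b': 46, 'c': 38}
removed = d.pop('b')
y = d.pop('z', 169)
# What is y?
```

After line 1: d = {'a': 16, 'b': 46, 'c': 38}
After line 2 (pop 'b' returns 46): d = {'a': 16, 'c': 38}, removed = 46
After line 3 (pop 'z' missing, returns default 169): d = {'a': 16, 'c': 38}, y = 169

169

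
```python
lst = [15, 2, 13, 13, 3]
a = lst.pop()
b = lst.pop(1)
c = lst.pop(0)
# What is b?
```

After line 1: lst = [15, 2, 13, 13, 3]
After line 2 (pop() -> a = 3): lst = [15, 2, 13, 13]
After line 3 (pop(1) -> b = 2): lst = [15, 13, 13]
After line 4 (pop(0) -> c = 15): lst = [13, 13]

2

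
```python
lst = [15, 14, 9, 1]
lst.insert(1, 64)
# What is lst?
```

[15, 64, 14, 9, 1]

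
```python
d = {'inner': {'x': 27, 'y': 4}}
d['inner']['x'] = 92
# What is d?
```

After line 1: d = {'inner': {'x': 27, 'y': 4}}
After line 2 (inner x overwritten): d = {'inner': {'x': 92, 'y': 4}}

{'inner': {'x': 92, 'y': 4}}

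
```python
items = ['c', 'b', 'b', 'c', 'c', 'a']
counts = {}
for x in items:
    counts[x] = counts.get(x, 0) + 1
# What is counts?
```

Initial: counts = {}, items = ['c', 'b', 'b', 'c', 'c', 'a']
See 'c': counts = {'c': 1}
See 'b': counts = {'c': 1, 'b': 1}
See 'b': counts = {'c': 1, 'b': 2}
See 'c': counts = {'c': 2, 'b': 2}
See 'c': counts = {'c': 3, 'b': 2}
See 'a': counts = {'c': 3, 'b': 2, 'a': 1}

{'c': 3, 'b': 2, 'a': 1}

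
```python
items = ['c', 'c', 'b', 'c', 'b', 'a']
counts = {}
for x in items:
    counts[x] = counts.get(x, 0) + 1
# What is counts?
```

Initial: counts = {}, items = ['c', 'c', 'b', 'c', 'b', 'a']
See 'c': counts = {'c': 1}
See 'c': counts = {'c': 2}
See 'b': counts = {'c': 2, 'b': 1}
See 'c': counts = {'c': 3, 'b': 1}
See 'b': counts = {'c': 3, 'b': 2}
See 'a': counts = {'c': 3, 'b': 2, 'a': 1}

{'c': 3, 'b': 2, 'a': 1}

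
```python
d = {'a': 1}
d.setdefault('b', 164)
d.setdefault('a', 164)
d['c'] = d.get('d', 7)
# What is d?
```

After line 1: d = {'a': 1}
After line 2 (setdefault adds 'b'=164): d = {'a': 1, 'b': 164}
After line 3 (setdefault 'a' no-op, already exists): d = {'a': 1, 'b': 164}
After line 4 (get('d', 7) returns default since 'd' not in d): d = {'a': 1, 'b': 164, 'c': 7}

{'a': 1, 'b': 164, 'c': 7}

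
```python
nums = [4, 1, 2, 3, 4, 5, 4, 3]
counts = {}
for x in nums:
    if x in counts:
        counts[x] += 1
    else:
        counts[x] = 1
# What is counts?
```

Initial: counts = {}, nums = [4, 1, 2, 3, 4, 5, 4, 3]
See 4: counts = {4: 1}
See 1: counts = {4: 1, 1: 1}
See 2: counts = {4: 1, 1: 1, 2: 1}
See 3: counts = {4: 1, 1: 1, 2: 1, 3: 1}
See 4: counts = {4: 2, 1: 1, 2: 1, 3: 1}
See 5: counts = {4: 2, 1: 1, 2: 1, 3: 1, 5: 1}
See 4: counts = {4: 3, 1: 1, 2: 1, 3: 1, 5: 1}
See 3: counts = {4: 3, 1: 1, 2: 1, 3: 2, 5: 1}

{4: 3, 1: 1, 2: 1, 3: 2, 5: 1}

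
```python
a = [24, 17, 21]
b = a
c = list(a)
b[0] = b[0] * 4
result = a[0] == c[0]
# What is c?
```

After line 1: a = [24, 17, 21]
After line 2 (b = a, alias): a = [24, 17, 21], b = [24, 17, 21]
After line 3 (c = list(a) is a copy, new object): c = [24, 17, 21]
After line 4 (b[0] = 24 * 4 = 96; mutates shared a/b): a = b = [96, 17, 21], c = [24, 17, 21]
After line 5 (a[0] = 96, c[0] = 24; result = False)

[24, 17, 21]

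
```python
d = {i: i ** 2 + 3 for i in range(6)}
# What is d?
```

{0: 3, 1: 4, 2: 7, 3: 12, 4: 19, 5: 28}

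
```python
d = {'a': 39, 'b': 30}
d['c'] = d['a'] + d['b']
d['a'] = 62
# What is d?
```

After line 1: d = {'a': 39, 'b': 30}
After line 2 (d['c'] = 39 + 30): d = {'a': 39, 'b': 30, 'c': 69}
After line 3: d = {'a': 62, 'b': 30, 'c': 69}

{'a': 62, 'b': 30, 'c': 69}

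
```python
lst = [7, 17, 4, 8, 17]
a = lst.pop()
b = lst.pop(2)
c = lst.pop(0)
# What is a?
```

After line 1: lst = [7, 17, 4, 8, 17]
After line 2 (pop() -> a = 17): lst = [7, 17, 4, 8]
After line 3 (pop(2) -> b = 4): lst = [7, 17, 8]
After line 4 (pop(0) -> c = 7): lst = [17, 8]

17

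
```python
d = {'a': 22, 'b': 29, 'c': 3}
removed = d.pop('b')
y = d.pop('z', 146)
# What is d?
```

After line 1: d = {'a': 22, 'b': 29, 'c': 3}
After line 2 (pop 'b' returns 29): d = {'a': 22, 'c': 3}, removed = 29
After line 3 (pop 'z' missing, returns default 146): d = {'a': 22, 'c': 3}, y = 146

{'a': 22, 'c': 3}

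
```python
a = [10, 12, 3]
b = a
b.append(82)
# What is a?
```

After line 1: a = [10, 12, 3]
After line 2 (b = a is an alias, same object): a = [10, 12, 3], b = [10, 12, 3]
After line 3 (b.append mutates the shared list): a = [10, 12, 3, 82], b = [10, 12, 3, 82]

[10, 12, 3, 82]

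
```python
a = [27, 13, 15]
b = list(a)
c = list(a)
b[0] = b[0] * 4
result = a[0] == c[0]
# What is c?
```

After line 1: a = [27, 13, 15]
After line 2 (b = list(a), copy): a = [27, 13, 15], b = [27, 13, 15]
After line 3 (c = list(a) is a copy, new object): c = [27, 13, 15]
After line 4 (b[0] = 27 * 4 = 108; only b mutates (copy)): a = [27, 13, 15], b = [108, 13, 15], c = [27, 13, 15]
After line 5 (a[0] = 27, c[0] = 27; result = True)

[27, 13, 15]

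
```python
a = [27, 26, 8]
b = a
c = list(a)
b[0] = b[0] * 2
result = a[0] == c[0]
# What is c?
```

After line 1: a = [27, 26, 8]
After line 2 (b = a, alias): a = [27, 26, 8], b = [27, 26, 8]
After line 3 (c = list(a) is a copy, new object): c = [27, 26, 8]
After line 4 (b[0] = 27 * 2 = 54; mutates shared a/b): a = b = [54, 26, 8], c = [27, 26, 8]
After line 5 (a[0] = 54, c[0] = 27; result = False)

[27, 26, 8]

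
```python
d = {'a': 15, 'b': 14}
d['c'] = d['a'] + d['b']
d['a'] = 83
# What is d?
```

After line 1: d = {'a': 15, 'b': 14}
After line 2 (d['c'] = 15 + 14): d = {'a': 15, 'b': 14, 'c': 29}
After line 3: d = {'a': 83, 'b': 14, 'c': 29}

{'a': 83, 'b': 14, 'c': 29}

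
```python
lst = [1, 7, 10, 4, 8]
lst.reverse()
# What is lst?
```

[8, 4, 10, 7, 1]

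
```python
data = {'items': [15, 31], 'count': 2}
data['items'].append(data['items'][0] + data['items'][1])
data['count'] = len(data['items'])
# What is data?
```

After line 1: data = {'items': [15, 31], 'count': 2}
After line 2 (append 15 + 31 = 46): data = {'items': [15, 31, 46], 'count': 2}
After line 3 (count = len(items) = 3): data = {'items': [15, 31, 46], 'count': 3}

{'items': [15, 31, 46], 'count': 3}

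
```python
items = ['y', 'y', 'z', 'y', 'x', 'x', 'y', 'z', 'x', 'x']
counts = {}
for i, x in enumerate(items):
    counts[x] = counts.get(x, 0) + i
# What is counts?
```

Initial: counts = {}, items = ['y', 'y', 'z', 'y', 'x', 'x', 'y', 'z', 'x', 'x']
i=0, x='y': counts = {'y': 0}
i=1, x='y': counts = {'y': 1}
i=2, x='z': counts = {'y': 1, 'z': 2}
i=3, x='y': counts = {'y': 4, 'z': 2}
i=4, x='x': counts = {'y': 4, 'z': 2, 'x': 4}
i=5, x='x': counts = {'y': 4, 'z': 2, 'x': 9}
i=6, x='y': counts = {'y': 10, 'z': 2, 'x': 9}
i=7, x='z': counts = {'y': 10, 'z': 9, 'x': 9}
i=8, x='x': counts = {'y': 10, 'z': 9, 'x': 17}
i=9, x='x': counts = {'y': 10, 'z': 9, 'x': 26}

{'y': 10, 'z': 9, 'x': 26}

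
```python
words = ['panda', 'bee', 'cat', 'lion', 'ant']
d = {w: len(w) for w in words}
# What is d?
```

{'panda': 5, 'bee': 3, 'cat': 3, 'lion': 4, 'ant': 3}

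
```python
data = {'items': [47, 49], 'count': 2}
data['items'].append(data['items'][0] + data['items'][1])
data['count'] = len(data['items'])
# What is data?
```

After line 1: data = {'items': [47, 49], 'count': 2}
After line 2 (append 47 + 49 = 96): data = {'items': [47, 49, 96], 'count': 2}
After line 3 (count = len(items) = 3): data = {'items': [47, 49, 96], 'count': 3}

{'items': [47, 49, 96], 'count': 3}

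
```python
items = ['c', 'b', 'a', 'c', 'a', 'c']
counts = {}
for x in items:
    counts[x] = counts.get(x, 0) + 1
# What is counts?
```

Initial: counts = {}, items = ['c', 'b', 'a', 'c', 'a', 'c']
See 'c': counts = {'c': 1}
See 'b': counts = {'c': 1, 'b': 1}
See 'a': counts = {'c': 1, 'b': 1, 'a': 1}
See 'c': counts = {'c': 2, 'b': 1, 'a': 1}
See 'a': counts = {'c': 2, 'b': 1, 'a': 2}
See 'c': counts = {'c': 3, 'b': 1, 'a': 2}

{'c': 3, 'b': 1, 'a': 2}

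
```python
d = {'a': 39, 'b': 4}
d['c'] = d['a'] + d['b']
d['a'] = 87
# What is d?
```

After line 1: d = {'a': 39, 'b': 4}
After line 2 (d['c'] = 39 + 4): d = {'a': 39, 'b': 4, 'c': 43}
After line 3: d = {'a': 87, 'b': 4, 'c': 43}

{'a': 87, 'b': 4, 'c': 43}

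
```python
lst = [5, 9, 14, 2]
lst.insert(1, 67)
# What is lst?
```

[5, 67, 9, 14, 2]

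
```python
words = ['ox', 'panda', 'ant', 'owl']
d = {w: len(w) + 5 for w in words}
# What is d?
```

{'ox': 7, 'panda': 10, 'ant': 8, 'owl': 8}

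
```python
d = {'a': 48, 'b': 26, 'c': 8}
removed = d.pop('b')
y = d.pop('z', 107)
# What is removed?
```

After line 1: d = {'a': 48, 'b': 26, 'c': 8}
After line 2 (pop 'b' returns 26): d = {'a': 48, 'c': 8}, removed = 26
After line 3 (pop 'z' missing, returns default 107): d = {'a': 48, 'c': 8}, y = 107

26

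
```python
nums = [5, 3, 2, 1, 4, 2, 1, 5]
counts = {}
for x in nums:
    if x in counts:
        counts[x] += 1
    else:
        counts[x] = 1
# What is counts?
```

Initial: counts = {}, nums = [5, 3, 2, 1, 4, 2, 1, 5]
See 5: counts = {5: 1}
See 3: counts = {5: 1, 3: 1}
See 2: counts = {5: 1, 3: 1, 2: 1}
See 1: counts = {5: 1, 3: 1, 2: 1, 1: 1}
See 4: counts = {5: 1, 3: 1, 2: 1, 1: 1, 4: 1}
See 2: counts = {5: 1, 3: 1, 2: 2, 1: 1, 4: 1}
See 1: counts = {5: 1, 3: 1, 2: 2, 1: 2, 4: 1}
See 5: counts = {5: 2, 3: 1, 2: 2, 1: 2, 4: 1}

{5: 2, 3: 1, 2: 2, 1: 2, 4: 1}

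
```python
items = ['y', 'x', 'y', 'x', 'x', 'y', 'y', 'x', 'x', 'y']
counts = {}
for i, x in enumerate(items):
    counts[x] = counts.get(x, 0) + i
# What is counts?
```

Initial: counts = {}, items = ['y', 'x', 'y', 'x', 'x', 'y', 'y', 'x', 'x', 'y']
i=0, x='y': counts = {'y': 0}
i=1, x='x': counts = {'y': 0, 'x': 1}
i=2, x='y': counts = {'y': 2, 'x': 1}
i=3, x='x': counts = {'y': 2, 'x': 4}
i=4, x='x': counts = {'y': 2, 'x': 8}
i=5, x='y': counts = {'y': 7, 'x': 8}
i=6, x='y': counts = {'y': 13, 'x': 8}
i=7, x='x': counts = {'y': 13, 'x': 15}
i=8, x='x': counts = {'y': 13, 'x': 23}
i=9, x='y': counts = {'y': 22, 'x': 23}

{'y': 22, 'x': 23}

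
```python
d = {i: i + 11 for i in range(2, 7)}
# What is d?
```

{2: 13, 3: 14, 4: 15, 5: 16, 6: 17}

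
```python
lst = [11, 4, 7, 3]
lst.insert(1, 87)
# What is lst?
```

[11, 87, 4, 7, 3]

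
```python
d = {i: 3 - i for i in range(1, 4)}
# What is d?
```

{1: 2, 2: 1, 3: 0}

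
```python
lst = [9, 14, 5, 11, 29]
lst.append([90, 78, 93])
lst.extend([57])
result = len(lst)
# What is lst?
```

After line 1: lst = [9, 14, 5, 11, 29]
After line 2 (append adds [90, 78, 93] as single element): lst = [9, 14, 5, 11, 29, [90, 78, 93]]
After line 3 (extend unpacks [57], adds 57): lst = [9, 14, 5, 11, 29, [90, 78, 93], 57]
After line 4: result = len(lst) = 7

[9, 14, 5, 11, 29, [90, 78, 93], 57]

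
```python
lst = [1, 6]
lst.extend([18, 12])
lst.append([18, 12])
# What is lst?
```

After line 1: lst = [1, 6]
After line 2 (extend unpacks [18, 12]): lst = [1, 6, 18, 12]
After line 3 (append adds [18, 12] as single element): lst = [1, 6, 18, 12, [18, 12]]

[1, 6, 18, 12, [18, 12]]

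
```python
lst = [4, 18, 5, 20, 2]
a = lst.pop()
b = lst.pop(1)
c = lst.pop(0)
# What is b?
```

After line 1: lst = [4, 18, 5, 20, 2]
After line 2 (pop() -> a = 2): lst = [4, 18, 5, 20]
After line 3 (pop(1) -> b = 18): lst = [4, 5, 20]
After line 4 (pop(0) -> c = 4): lst = [5, 20]

18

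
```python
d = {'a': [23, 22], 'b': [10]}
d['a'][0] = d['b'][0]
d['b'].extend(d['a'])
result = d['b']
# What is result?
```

After line 1: d = {'a': [23, 22], 'b': [10]}
After line 2 (a[0] = b[0] = 10): d = {'a': [10, 22], 'b': [10]}
After line 3 (b.extend(a) appends [10, 22]): d = {'a': [10, 22], 'b': [10, 10, 22]}
After line 4: result = d['b'] = [10, 10, 22]

[10, 10, 22]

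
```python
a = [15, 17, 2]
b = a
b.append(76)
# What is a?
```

After line 1: a = [15, 17, 2]
After line 2 (b = a is an alias, same object): a = [15, 17, 2], b = [15, 17, 2]
After line 3 (b.append mutates the shared list): a = [15, 17, 2, 76], b = [15, 17, 2, 76]

[15, 17, 2, 76]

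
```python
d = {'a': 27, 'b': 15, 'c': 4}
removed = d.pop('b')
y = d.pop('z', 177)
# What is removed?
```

After line 1: d = {'a': 27, 'b': 15, 'c': 4}
After line 2 (pop 'b' returns 15): d = {'a': 27, 'c': 4}, removed = 15
After line 3 (pop 'z' missing, returns default 177): d = {'a': 27, 'c': 4}, y = 177

15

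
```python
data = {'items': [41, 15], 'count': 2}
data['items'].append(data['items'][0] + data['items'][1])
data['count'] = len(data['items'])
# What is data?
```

After line 1: data = {'items': [41, 15], 'count': 2}
After line 2 (append 41 + 15 = 56): data = {'items': [41, 15, 56], 'count': 2}
After line 3 (count = len(items) = 3): data = {'items': [41, 15, 56], 'count': 3}

{'items': [41, 15, 56], 'count': 3}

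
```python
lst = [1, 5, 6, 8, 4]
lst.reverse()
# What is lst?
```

[4, 8, 6, 5, 1]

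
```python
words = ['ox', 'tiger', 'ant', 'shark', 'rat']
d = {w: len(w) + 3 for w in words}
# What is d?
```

{'ox': 5, 'tiger': 8, 'ant': 6, 'shark': 8, 'rat': 6}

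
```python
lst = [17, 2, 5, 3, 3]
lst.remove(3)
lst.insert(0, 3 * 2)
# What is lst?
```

After line 1: lst = [17, 2, 5, 3, 3]
After line 2 (remove first 3): lst = [17, 2, 5, 3]
After line 3 (insert 6 at index 0): lst = [6, 17, 2, 5, 3]

[6, 17, 2, 5, 3]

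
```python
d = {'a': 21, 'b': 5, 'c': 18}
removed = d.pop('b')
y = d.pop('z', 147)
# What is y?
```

After line 1: d = {'a': 21, 'b': 5, 'c': 18}
After line 2 (pop 'b' returns 5): d = {'a': 21, 'c': 18}, removed = 5
After line 3 (pop 'z' missing, returns default 147): d = {'a': 21, 'c': 18}, y = 147

147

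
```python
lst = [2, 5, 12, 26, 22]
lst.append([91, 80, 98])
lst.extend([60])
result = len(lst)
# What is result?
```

After line 1: lst = [2, 5, 12, 26, 22]
After line 2 (append adds [91, 80, 98] as single element): lst = [2, 5, 12, 26, 22, [91, 80, 98]]
After line 3 (extend unpacks [60], adds 60): lst = [2, 5, 12, 26, 22, [91, 80, 98], 60]
After line 4: result = len(lst) = 7

7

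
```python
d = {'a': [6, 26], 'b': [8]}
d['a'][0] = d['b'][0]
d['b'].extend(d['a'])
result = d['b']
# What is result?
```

After line 1: d = {'a': [6, 26], 'b': [8]}
After line 2 (a[0] = b[0] = 8): d = {'a': [8, 26], 'b': [8]}
After line 3 (b.extend(a) appends [8, 26]): d = {'a': [8, 26], 'b': [8, 8, 26]}
After line 4: result = d['b'] = [8, 8, 26]

[8, 8, 26]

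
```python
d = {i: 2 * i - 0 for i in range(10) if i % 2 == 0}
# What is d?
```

{0: 0, 2: 4, 4: 8, 6: 12, 8: 16}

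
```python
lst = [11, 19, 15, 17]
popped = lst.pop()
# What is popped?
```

17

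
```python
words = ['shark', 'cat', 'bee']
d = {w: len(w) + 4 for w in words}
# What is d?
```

{'shark': 9, 'cat': 7, 'bee': 7}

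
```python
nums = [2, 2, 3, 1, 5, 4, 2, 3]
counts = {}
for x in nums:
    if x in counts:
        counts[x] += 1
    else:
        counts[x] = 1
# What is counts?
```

Initial: counts = {}, nums = [2, 2, 3, 1, 5, 4, 2, 3]
See 2: counts = {2: 1}
See 2: counts = {2: 2}
See 3: counts = {2: 2, 3: 1}
See 1: counts = {2: 2, 3: 1, 1: 1}
See 5: counts = {2: 2, 3: 1, 1: 1, 5: 1}
See 4: counts = {2: 2, 3: 1, 1: 1, 5: 1, 4: 1}
See 2: counts = {2: 3, 3: 1, 1: 1, 5: 1, 4: 1}
See 3: counts = {2: 3, 3: 2, 1: 1, 5: 1, 4: 1}

{2: 3, 3: 2, 1: 1, 5: 1, 4: 1}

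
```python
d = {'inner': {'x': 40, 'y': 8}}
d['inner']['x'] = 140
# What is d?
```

After line 1: d = {'inner': {'x': 40, 'y': 8}}
After line 2 (inner x overwritten): d = {'inner': {'x': 140, 'y': 8}}

{'inner': {'x': 140, 'y': 8}}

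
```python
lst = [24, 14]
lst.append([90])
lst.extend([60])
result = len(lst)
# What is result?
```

After line 1: lst = [24, 14]
After line 2 (append adds [90] as single element): lst = [24, 14, [90]]
After line 3 (extend unpacks [60], adds 60): lst = [24, 14, [90], 60]
After line 4: result = len(lst) = 4

4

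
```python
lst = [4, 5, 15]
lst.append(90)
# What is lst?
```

[4, 5, 15, 90]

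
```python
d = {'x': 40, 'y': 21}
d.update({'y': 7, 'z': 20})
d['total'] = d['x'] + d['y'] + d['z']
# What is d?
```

After line 1: d = {'x': 40, 'y': 21}
After line 2 (y overwritten, z added): d = {'x': 40, 'y': 7, 'z': 20}
After line 3 (total = 40 + 7 + 20 = 67): d = {'x': 40, 'y': 7, 'z': 20, 'total': 67}

{'x': 40, 'y': 7, 'z': 20, 'total': 67}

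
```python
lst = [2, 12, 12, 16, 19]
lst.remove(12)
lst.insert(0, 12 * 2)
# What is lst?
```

After line 1: lst = [2, 12, 12, 16, 19]
After line 2 (remove first 12): lst = [2, 12, 16, 19]
After line 3 (insert 24 at index 0): lst = [24, 2, 12, 16, 19]

[24, 2, 12, 16, 19]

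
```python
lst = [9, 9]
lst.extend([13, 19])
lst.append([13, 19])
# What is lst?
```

After line 1: lst = [9, 9]
After line 2 (extend unpacks [13, 19]): lst = [9, 9, 13, 19]
After line 3 (append adds [13, 19] as single element): lst = [9, 9, 13, 19, [13, 19]]

[9, 9, 13, 19, [13, 19]]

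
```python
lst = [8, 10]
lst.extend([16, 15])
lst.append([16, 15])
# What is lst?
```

After line 1: lst = [8, 10]
After line 2 (extend unpacks [16, 15]): lst = [8, 10, 16, 15]
After line 3 (append adds [16, 15] as single element): lst = [8, 10, 16, 15, [16, 15]]

[8, 10, 16, 15, [16, 15]]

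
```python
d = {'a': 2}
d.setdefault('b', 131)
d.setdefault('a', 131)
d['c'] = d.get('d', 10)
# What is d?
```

After line 1: d = {'a': 2}
After line 2 (setdefault adds 'b'=131): d = {'a': 2, 'b': 131}
After line 3 (setdefault 'a' no-op, already exists): d = {'a': 2, 'b': 131}
After line 4 (get('d', 10) returns default since 'd' not in d): d = {'a': 2, 'b': 131, 'c': 10}

{'a': 2, 'b': 131, 'c': 10}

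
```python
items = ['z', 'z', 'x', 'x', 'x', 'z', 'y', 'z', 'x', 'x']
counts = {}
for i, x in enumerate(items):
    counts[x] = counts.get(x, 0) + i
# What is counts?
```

Initial: counts = {}, items = ['z', 'z', 'x', 'x', 'x', 'z', 'y', 'z', 'x', 'x']
i=0, x='z': counts = {'z': 0}
i=1, x='z': counts = {'z': 1}
i=2, x='x': counts = {'z': 1, 'x': 2}
i=3, x='x': counts = {'z': 1, 'x': 5}
i=4, x='x': counts = {'z': 1, 'x': 9}
i=5, x='z': counts = {'z': 6, 'x': 9}
i=6, x='y': counts = {'z': 6, 'x': 9, 'y': 6}
i=7, x='z': counts = {'z': 13, 'x': 9, 'y': 6}
i=8, x='x': counts = {'z': 13, 'x': 17, 'y': 6}
i=9, x='x': counts = {'z': 13, 'x': 26, 'y': 6}

{'z': 13, 'x': 26, 'y': 6}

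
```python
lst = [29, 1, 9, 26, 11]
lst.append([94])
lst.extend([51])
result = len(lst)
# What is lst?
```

After line 1: lst = [29, 1, 9, 26, 11]
After line 2 (append adds [94] as single element): lst = [29, 1, 9, 26, 11, [94]]
After line 3 (extend unpacks [51], adds 51): lst = [29, 1, 9, 26, 11, [94], 51]
After line 4: result = len(lst) = 7

[29, 1, 9, 26, 11, [94], 51]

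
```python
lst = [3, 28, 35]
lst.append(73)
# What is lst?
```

[3, 28, 35, 73]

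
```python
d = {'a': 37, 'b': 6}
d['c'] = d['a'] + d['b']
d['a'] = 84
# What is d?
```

After line 1: d = {'a': 37, 'b': 6}
After line 2 (d['c'] = 37 + 6): d = {'a': 37, 'b': 6, 'c': 43}
After line 3: d = {'a': 84, 'b': 6, 'c': 43}

{'a': 84, 'b': 6, 'c': 43}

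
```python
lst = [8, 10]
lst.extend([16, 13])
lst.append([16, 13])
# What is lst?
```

After line 1: lst = [8, 10]
After line 2 (extend unpacks [16, 13]): lst = [8, 10, 16, 13]
After line 3 (append adds [16, 13] as single element): lst = [8, 10, 16, 13, [16, 13]]

[8, 10, 16, 13, [16, 13]]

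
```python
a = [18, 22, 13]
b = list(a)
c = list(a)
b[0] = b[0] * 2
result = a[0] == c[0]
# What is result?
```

After line 1: a = [18, 22, 13]
After line 2 (b = list(a), copy): a = [18, 22, 13], b = [18, 22, 13]
After line 3 (c = list(a) is a copy, new object): c = [18, 22, 13]
After line 4 (b[0] = 18 * 2 = 36; only b mutates (copy)): a = [18, 22, 13], b = [36, 22, 13], c = [18, 22, 13]
After line 5 (a[0] = 18, c[0] = 18; result = True)

True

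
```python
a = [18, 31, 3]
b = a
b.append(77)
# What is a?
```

After line 1: a = [18, 31, 3]
After line 2 (b = a is an alias, same object): a = [18, 31, 3], b = [18, 31, 3]
After line 3 (b.append mutates the shared list): a = [18, 31, 3, 77], b = [18, 31, 3, 77]

[18, 31, 3, 77]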